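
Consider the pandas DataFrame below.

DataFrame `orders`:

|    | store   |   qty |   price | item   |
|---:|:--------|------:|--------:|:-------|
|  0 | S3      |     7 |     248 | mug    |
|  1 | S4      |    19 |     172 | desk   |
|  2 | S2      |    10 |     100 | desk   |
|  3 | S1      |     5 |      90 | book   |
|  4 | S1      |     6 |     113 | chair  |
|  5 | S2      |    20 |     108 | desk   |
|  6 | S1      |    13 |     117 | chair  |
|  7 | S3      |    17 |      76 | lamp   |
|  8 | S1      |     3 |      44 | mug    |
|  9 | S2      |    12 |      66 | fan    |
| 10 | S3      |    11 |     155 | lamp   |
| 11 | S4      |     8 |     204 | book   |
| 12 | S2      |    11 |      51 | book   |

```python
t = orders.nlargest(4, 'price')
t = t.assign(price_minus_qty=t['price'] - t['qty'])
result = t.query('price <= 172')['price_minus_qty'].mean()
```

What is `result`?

148.5

take 4 rows with largest price:
   store  qty  price  item
0     S3    7    248   mug
11    S4    8    204  book
1     S4   19    172  desk
10    S3   11    155  lamp
add column price_minus_qty = t['price'] - t['qty']:
   store  qty  price  item  price_minus_qty
0     S3    7    248   mug              241
11    S4    8    204  book              196
1     S4   19    172  desk              153
10    S3   11    155  lamp              144
filter rows where price <= 172:
   store  qty  price  item  price_minus_qty
1     S4   19    172  desk              153
10    S3   11    155  lamp              144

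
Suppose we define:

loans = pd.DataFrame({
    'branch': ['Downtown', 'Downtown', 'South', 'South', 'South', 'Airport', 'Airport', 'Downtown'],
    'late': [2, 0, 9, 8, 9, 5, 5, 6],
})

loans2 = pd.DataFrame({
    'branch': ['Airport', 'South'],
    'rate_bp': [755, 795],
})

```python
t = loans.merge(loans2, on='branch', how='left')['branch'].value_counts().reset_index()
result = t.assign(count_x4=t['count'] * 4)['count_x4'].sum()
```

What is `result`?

32

merge on 'branch' (how='left') → 8 rows:
     branch  late  rate_bp
0  Downtown     2      NaN
1  Downtown     0      NaN
2     South     9    795.0
3     South     8    795.0
4     South     9    795.0
5   Airport     5    755.0
6   Airport     5    755.0
7  Downtown     6      NaN
value_counts of branch:
branch
Downtown    3
South       3
Airport     2
Name: count, dtype: int64
reset_index():
     branch  count
0  Downtown      3
1     South      3
2   Airport      2
add column count_x4 = t['count'] * 4:
     branch  count  count_x4
0  Downtown      3        12
1     South      3        12
2   Airport      2         8
Taking the sum of column 'count_x4' gives 32.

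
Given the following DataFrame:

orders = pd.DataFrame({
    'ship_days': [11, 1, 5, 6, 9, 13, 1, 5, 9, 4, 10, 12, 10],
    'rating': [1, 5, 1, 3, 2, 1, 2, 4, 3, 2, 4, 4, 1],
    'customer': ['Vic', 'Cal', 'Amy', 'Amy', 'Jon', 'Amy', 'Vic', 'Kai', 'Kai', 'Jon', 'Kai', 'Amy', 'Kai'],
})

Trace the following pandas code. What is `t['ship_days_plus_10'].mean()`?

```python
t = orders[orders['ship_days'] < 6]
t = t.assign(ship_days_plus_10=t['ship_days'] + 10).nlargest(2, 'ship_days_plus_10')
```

15.0

filter rows where ship_days < 6:
   ship_days  rating customer
1          1       5      Cal
2          5       1      Amy
6          1       2      Vic
7          5       4      Kai
9          4       2      Jon
add column ship_days_plus_10 = t['ship_days'] + 10:
   ship_days  rating customer  ship_days_plus_10
1          1       5      Cal                 11
2          5       1      Amy                 15
6          1       2      Vic                 11
7          5       4      Kai                 15
9          4       2      Jon                 14
take 2 rows with largest ship_days_plus_10:
   ship_days  rating customer  ship_days_plus_10
2          5       1      Amy                 15
7          5       4      Kai                 15
Taking the mean of column 'ship_days_plus_10' gives 15.0.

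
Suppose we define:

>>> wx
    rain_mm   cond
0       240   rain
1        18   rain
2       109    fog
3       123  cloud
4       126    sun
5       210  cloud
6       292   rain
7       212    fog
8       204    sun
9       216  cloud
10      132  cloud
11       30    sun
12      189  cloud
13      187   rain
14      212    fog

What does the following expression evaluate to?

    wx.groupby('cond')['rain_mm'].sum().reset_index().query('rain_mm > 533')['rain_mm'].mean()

803.5

group by cond, sum of rain_mm:
cond
cloud    870
fog      533
rain     737
sun      360
Name: rain_mm, dtype: int64
reset_index():
    cond  rain_mm
0  cloud      870
1    fog      533
2   rain      737
3    sun      360
filter rows where rain_mm > 533:
    cond  rain_mm
0  cloud      870
2   rain      737
Then the mean of column 'rain_mm': 803.5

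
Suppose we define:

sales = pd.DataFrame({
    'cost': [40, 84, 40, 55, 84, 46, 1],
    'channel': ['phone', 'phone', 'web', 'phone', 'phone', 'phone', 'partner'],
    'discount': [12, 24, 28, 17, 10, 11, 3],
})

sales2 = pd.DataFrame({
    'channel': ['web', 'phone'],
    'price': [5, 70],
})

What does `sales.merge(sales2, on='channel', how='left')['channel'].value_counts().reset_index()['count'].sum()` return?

merge on 'channel' (how='left') → 7 rows:
   cost  channel  discount  price
0    40    phone        12   70.0
1    84    phone        24   70.0
2    40      web        28    5.0
3    55    phone        17   70.0
4    84    phone        10   70.0
5    46    phone        11   70.0
6     1  partner         3    NaN
value_counts of channel:
channel
phone      5
web        1
partner    1
Name: count, dtype: int64
reset_index():
   channel  count
0    phone      5
1      web      1
2  partner      1
So sum() = 7.

7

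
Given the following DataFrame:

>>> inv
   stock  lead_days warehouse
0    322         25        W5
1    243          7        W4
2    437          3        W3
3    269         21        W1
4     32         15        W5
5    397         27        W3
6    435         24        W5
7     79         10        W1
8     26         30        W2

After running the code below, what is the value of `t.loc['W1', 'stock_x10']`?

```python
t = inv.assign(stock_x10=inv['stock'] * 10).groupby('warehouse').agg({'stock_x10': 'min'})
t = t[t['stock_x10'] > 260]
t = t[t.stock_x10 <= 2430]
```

add column stock_x10 = inv['stock'] * 10:
   stock  lead_days warehouse  stock_x10
0    322         25        W5       3220
1    243          7        W4       2430
2    437          3        W3       4370
3    269         21        W1       2690
4     32         15        W5        320
5    397         27        W3       3970
6    435         24        W5       4350
7     79         10        W1        790
8     26         30        W2        260
group by warehouse, min of stock_x10:
           stock_x10
warehouse           
W1               790
W2               260
W3              3970
W4              2430
W5               320
filter rows where stock_x10 > 260:
           stock_x10
warehouse           
W1               790
W3              3970
W4              2430
W5               320
filter rows where stock_x10 <= 2430:
           stock_x10
warehouse           
W1               790
W4              2430
W5               320

790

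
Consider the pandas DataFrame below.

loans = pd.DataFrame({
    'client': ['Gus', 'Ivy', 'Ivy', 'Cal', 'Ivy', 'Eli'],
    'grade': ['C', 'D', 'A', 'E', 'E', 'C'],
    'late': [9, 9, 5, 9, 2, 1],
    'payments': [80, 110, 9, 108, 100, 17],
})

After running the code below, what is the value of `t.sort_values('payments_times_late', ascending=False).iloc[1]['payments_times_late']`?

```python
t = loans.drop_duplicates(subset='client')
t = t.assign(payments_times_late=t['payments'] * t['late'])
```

972

drop duplicate client (keep=first):
  client grade  late  payments
0    Gus     C     9        80
1    Ivy     D     9       110
3    Cal     E     9       108
5    Eli     C     1        17
add column payments_times_late = t['payments'] * t['late']:
  client grade  late  payments  payments_times_late
0    Gus     C     9        80                  720
1    Ivy     D     9       110                  990
3    Cal     E     9       108                  972
5    Eli     C     1        17                   17
sort by payments_times_late descending:
  client grade  late  payments  payments_times_late
1    Ivy     D     9       110                  990
3    Cal     E     9       108                  972
0    Gus     C     9        80                  720
5    Eli     C     1        17                   17
The value at position 1, column 'payments_times_late' is 972.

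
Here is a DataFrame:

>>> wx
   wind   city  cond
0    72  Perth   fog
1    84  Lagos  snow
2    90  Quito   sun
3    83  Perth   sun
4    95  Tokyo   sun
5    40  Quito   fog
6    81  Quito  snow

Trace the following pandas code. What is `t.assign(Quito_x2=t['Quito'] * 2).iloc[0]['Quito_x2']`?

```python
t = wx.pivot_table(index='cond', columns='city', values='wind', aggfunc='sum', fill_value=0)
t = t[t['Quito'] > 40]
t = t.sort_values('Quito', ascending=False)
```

pivot: rows=cond, cols=city, sum(wind):
city  Lagos  Perth  Quito  Tokyo
cond                            
fog       0     72     40      0
snow     84      0     81      0
sun       0     83     90     95
filter rows where Quito > 40:
city  Lagos  Perth  Quito  Tokyo
cond                            
snow     84      0     81      0
sun       0     83     90     95
sort by Quito descending:
city  Lagos  Perth  Quito  Tokyo
cond                            
sun       0     83     90     95
snow     84      0     81      0
add column Quito_x2 = t['Quito'] * 2:
city  Lagos  Perth  Quito  Tokyo  Quito_x2
cond                                      
sun       0     83     90     95       180
snow     84      0     81      0       162

180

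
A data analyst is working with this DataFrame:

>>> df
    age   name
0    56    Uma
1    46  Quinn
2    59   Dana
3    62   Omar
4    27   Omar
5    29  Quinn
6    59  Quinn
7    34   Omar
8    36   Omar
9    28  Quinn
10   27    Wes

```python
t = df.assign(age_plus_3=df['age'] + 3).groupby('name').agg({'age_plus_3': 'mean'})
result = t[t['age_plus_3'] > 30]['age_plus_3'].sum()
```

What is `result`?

add column age_plus_3 = df['age'] + 3:
    age   name  age_plus_3
0    56    Uma          59
1    46  Quinn          49
2    59   Dana          62
3    62   Omar          65
4    27   Omar          30
5    29  Quinn          32
6    59  Quinn          62
7    34   Omar          37
8    36   Omar          39
9    28  Quinn          31
10   27    Wes          30
group by name, mean of age_plus_3:
       age_plus_3
name             
Dana        62.00
Omar        42.75
Quinn       43.50
Uma         59.00
Wes         30.00
filter rows where age_plus_3 > 30:
       age_plus_3
name             
Dana        62.00
Omar        42.75
Quinn       43.50
Uma         59.00
Taking the sum of column 'age_plus_3' gives 207.25.

207.25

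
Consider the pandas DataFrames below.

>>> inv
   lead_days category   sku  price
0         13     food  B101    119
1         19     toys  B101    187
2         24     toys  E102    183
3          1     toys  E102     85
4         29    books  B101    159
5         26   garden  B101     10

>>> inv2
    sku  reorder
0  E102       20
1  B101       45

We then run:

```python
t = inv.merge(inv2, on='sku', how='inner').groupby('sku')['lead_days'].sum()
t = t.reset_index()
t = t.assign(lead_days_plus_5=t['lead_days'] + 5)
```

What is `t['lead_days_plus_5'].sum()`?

merge on 'sku' (how='inner') → 6 rows:
   lead_days category   sku  price  reorder
0         13     food  B101    119       45
1         19     toys  B101    187       45
2         24     toys  E102    183       20
3          1     toys  E102     85       20
4         29    books  B101    159       45
5         26   garden  B101     10       45
group by sku, sum of lead_days:
sku
B101    87
E102    25
Name: lead_days, dtype: int64
reset_index():
    sku  lead_days
0  B101         87
1  E102         25
add column lead_days_plus_5 = t['lead_days'] + 5:
    sku  lead_days  lead_days_plus_5
0  B101         87                92
1  E102         25                30
sum of column 'lead_days_plus_5' → 122

122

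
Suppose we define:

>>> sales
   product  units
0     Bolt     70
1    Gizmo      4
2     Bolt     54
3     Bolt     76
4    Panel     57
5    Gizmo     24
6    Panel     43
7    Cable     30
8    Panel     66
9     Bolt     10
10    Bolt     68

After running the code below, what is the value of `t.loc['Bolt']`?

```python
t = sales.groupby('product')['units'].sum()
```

group by product, sum of units:
product
Bolt     278
Cable     30
Gizmo     28
Panel    166
Name: units, dtype: int64
Finally, value at index 'Bolt' = 278.

278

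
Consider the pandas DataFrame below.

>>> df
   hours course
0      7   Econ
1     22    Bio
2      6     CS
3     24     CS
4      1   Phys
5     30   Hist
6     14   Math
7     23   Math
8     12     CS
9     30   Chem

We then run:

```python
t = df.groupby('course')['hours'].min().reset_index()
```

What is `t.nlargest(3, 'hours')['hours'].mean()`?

27.3333333333

group by course, min of hours:
course
Bio     22
CS       6
Chem    30
Econ     7
Hist    30
Math    14
Phys     1
Name: hours, dtype: int64
reset_index():
  course  hours
0    Bio     22
1     CS      6
2   Chem     30
3   Econ      7
4   Hist     30
5   Math     14
6   Phys      1
take 3 rows with largest hours:
  course  hours
2   Chem     30
4   Hist     30
0    Bio     22
Taking the mean of column 'hours' gives 27.3333333333.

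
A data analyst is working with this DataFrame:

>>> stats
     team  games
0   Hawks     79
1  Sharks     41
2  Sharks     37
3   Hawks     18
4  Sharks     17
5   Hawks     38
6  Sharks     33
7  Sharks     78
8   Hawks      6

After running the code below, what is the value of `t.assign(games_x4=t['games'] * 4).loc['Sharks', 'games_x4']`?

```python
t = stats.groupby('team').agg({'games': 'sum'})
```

824

group by team, sum of games:
        games
team         
Hawks     141
Sharks    206
add column games_x4 = t['games'] * 4:
        games  games_x4
team                   
Hawks     141       564
Sharks    206       824
value at row 'Sharks', column 'games_x4' → 824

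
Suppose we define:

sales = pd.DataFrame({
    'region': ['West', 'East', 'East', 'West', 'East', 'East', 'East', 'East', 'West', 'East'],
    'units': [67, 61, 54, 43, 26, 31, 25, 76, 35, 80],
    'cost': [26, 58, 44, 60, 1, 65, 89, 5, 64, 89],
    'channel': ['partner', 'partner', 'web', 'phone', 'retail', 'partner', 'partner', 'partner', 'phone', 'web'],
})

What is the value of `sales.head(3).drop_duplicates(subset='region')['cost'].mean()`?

42.0

take first 3 rows:
  region  units  cost  channel
0   West     67    26  partner
1   East     61    58  partner
2   East     54    44      web
drop duplicate region (keep=first):
  region  units  cost  channel
0   West     67    26  partner
1   East     61    58  partner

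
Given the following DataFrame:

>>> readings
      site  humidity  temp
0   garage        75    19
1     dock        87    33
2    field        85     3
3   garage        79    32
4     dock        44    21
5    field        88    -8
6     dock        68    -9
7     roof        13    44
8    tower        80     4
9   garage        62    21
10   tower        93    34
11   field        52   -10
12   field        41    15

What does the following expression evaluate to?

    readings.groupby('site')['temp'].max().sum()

158

group by site, max of temp:
site
dock      33
field     15
garage    32
roof      44
tower     34
Name: temp, dtype: int64
Hence 158.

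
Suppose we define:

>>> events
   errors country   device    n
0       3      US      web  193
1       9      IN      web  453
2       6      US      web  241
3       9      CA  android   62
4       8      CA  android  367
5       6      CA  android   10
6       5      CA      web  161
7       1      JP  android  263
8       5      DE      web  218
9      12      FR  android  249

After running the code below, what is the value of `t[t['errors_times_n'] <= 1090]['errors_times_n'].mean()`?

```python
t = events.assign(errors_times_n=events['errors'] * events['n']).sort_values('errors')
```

add column errors_times_n = events['errors'] * events['n']:
   errors country   device    n  errors_times_n
0       3      US      web  193             579
1       9      IN      web  453            4077
2       6      US      web  241            1446
3       9      CA  android   62             558
4       8      CA  android  367            2936
5       6      CA  android   10              60
6       5      CA      web  161             805
7       1      JP  android  263             263
8       5      DE      web  218            1090
9      12      FR  android  249            2988
sort by errors:
   errors country   device    n  errors_times_n
7       1      JP  android  263             263
0       3      US      web  193             579
6       5      CA      web  161             805
8       5      DE      web  218            1090
2       6      US      web  241            1446
5       6      CA  android   10              60
4       8      CA  android  367            2936
1       9      IN      web  453            4077
3       9      CA  android   62             558
9      12      FR  android  249            2988
filter rows where errors_times_n <= 1090:
   errors country   device    n  errors_times_n
7       1      JP  android  263             263
0       3      US      web  193             579
6       5      CA      web  161             805
8       5      DE      web  218            1090
5       6      CA  android   10              60
3       9      CA  android   62             558
Reading off the mean of column 'errors_times_n', we get 559.166666667.

559.166666667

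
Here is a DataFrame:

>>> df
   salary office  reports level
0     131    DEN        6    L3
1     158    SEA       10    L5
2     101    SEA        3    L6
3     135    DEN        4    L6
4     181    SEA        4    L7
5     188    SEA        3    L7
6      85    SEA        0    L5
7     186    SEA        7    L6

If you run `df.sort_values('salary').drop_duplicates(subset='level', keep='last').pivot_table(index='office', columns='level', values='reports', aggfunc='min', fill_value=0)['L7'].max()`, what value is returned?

3

sort by salary:
   salary office  reports level
6      85    SEA        0    L5
2     101    SEA        3    L6
0     131    DEN        6    L3
3     135    DEN        4    L6
1     158    SEA       10    L5
4     181    SEA        4    L7
7     186    SEA        7    L6
5     188    SEA        3    L7
drop duplicate level (keep=last):
   salary office  reports level
0     131    DEN        6    L3
1     158    SEA       10    L5
7     186    SEA        7    L6
5     188    SEA        3    L7
pivot: rows=office, cols=level, min(reports):
level   L3  L5  L6  L7
office                
DEN      6   0   0   0
SEA      0  10   7   3
So max() = 3.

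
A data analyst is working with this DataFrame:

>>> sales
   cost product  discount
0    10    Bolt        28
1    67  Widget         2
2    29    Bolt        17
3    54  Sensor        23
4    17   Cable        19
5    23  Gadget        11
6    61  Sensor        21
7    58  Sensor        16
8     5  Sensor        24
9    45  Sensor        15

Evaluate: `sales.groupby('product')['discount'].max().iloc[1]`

group by product, max of discount:
product
Bolt      28
Cable     19
Gadget    11
Sensor    24
Widget     2
Name: discount, dtype: int64
Reading off the value at position 1, we get 19.

19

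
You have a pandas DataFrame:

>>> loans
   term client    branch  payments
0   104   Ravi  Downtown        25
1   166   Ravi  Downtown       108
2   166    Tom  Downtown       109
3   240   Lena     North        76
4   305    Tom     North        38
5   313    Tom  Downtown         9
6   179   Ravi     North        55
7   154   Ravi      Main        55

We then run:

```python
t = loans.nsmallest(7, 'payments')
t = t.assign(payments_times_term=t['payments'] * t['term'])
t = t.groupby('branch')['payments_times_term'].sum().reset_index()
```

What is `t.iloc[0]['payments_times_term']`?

take 7 rows with smallest payments:
   term client    branch  payments
5   313    Tom  Downtown         9
0   104   Ravi  Downtown        25
4   305    Tom     North        38
6   179   Ravi     North        55
7   154   Ravi      Main        55
3   240   Lena     North        76
1   166   Ravi  Downtown       108
add column payments_times_term = t['payments'] * t['term']:
   term client    branch  payments  payments_times_term
5   313    Tom  Downtown         9                 2817
0   104   Ravi  Downtown        25                 2600
4   305    Tom     North        38                11590
6   179   Ravi     North        55                 9845
7   154   Ravi      Main        55                 8470
3   240   Lena     North        76                18240
1   166   Ravi  Downtown       108                17928
group by branch, sum of payments_times_term:
branch
Downtown    23345
Main         8470
North       39675
Name: payments_times_term, dtype: int64
reset_index():
     branch  payments_times_term
0  Downtown                23345
1      Main                 8470
2     North                39675
The value at position 0, column 'payments_times_term' is 23345.

23345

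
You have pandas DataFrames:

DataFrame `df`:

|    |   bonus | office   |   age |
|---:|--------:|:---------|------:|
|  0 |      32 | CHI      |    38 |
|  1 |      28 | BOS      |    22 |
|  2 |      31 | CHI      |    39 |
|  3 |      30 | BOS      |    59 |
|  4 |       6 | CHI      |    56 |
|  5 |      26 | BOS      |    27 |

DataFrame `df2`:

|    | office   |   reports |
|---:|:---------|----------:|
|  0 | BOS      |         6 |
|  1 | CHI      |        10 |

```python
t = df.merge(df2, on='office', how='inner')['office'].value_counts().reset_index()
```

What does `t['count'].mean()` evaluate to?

3.0

merge on 'office' (how='inner') → 6 rows:
   bonus office  age  reports
0     32    CHI   38       10
1     28    BOS   22        6
2     31    CHI   39       10
3     30    BOS   59        6
4      6    CHI   56       10
5     26    BOS   27        6
value_counts of office:
office
CHI    3
BOS    3
Name: count, dtype: int64
reset_index():
  office  count
0    CHI      3
1    BOS      3
Then the mean of column 'count': 3.0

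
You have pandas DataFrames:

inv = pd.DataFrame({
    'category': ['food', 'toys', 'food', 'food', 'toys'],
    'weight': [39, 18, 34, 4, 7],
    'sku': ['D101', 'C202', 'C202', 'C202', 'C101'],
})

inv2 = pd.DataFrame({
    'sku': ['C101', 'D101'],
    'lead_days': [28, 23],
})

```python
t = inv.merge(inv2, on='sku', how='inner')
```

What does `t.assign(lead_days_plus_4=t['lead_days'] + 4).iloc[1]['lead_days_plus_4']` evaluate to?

32

merge on 'sku' (how='inner') → 2 rows:
  category  weight   sku  lead_days
0     food      39  D101         23
1     toys       7  C101         28
add column lead_days_plus_4 = t['lead_days'] + 4:
  category  weight   sku  lead_days  lead_days_plus_4
0     food      39  D101         23                27
1     toys       7  C101         28                32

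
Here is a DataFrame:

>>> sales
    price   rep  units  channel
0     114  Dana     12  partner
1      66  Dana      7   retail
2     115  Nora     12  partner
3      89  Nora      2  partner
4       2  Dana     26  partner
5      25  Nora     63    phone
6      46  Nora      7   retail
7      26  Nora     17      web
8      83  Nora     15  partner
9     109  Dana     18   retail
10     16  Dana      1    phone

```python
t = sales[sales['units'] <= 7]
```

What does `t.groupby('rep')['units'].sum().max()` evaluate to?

9

filter rows where units <= 7:
    price   rep  units  channel
1      66  Dana      7   retail
3      89  Nora      2  partner
6      46  Nora      7   retail
10     16  Dana      1    phone
group by rep, sum of units:
rep
Dana    8
Nora    9
Name: units, dtype: int64
The max of the resulting series is 9.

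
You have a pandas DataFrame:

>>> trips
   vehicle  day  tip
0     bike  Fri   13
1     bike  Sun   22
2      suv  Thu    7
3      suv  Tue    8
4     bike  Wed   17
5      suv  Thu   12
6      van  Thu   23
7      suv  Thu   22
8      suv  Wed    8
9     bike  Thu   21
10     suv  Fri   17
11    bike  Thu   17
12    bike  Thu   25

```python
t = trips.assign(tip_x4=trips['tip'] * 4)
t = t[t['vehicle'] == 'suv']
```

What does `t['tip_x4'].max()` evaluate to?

add column tip_x4 = trips['tip'] * 4:
   vehicle  day  tip  tip_x4
0     bike  Fri   13      52
1     bike  Sun   22      88
2      suv  Thu    7      28
3      suv  Tue    8      32
4     bike  Wed   17      68
5      suv  Thu   12      48
6      van  Thu   23      92
7      suv  Thu   22      88
8      suv  Wed    8      32
9     bike  Thu   21      84
10     suv  Fri   17      68
11    bike  Thu   17      68
12    bike  Thu   25     100
filter rows where vehicle == 'suv':
   vehicle  day  tip  tip_x4
2      suv  Thu    7      28
3      suv  Tue    8      32
5      suv  Thu   12      48
7      suv  Thu   22      88
8      suv  Wed    8      32
10     suv  Fri   17      68

88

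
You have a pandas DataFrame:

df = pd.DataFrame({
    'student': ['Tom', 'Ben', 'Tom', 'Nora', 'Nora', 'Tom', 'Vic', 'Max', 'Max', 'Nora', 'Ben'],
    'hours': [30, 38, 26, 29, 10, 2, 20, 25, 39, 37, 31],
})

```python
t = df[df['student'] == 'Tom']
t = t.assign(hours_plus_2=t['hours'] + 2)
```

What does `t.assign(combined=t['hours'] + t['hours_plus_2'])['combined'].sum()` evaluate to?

122

filter rows where student == 'Tom':
  student  hours
0     Tom     30
2     Tom     26
5     Tom      2
add column hours_plus_2 = t['hours'] + 2:
  student  hours  hours_plus_2
0     Tom     30            32
2     Tom     26            28
5     Tom      2             4
add column combined = t['hours'] + t['hours_plus_2']:
  student  hours  hours_plus_2  combined
0     Tom     30            32        62
2     Tom     26            28        54
5     Tom      2             4         6
The sum of column 'combined' is 122.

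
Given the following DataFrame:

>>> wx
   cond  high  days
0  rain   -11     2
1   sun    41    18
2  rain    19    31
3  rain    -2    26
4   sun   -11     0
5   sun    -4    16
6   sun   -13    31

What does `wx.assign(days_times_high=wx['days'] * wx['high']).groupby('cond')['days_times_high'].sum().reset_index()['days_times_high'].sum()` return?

add column days_times_high = wx['days'] * wx['high']:
   cond  high  days  days_times_high
0  rain   -11     2              -22
1   sun    41    18              738
2  rain    19    31              589
3  rain    -2    26              -52
4   sun   -11     0                0
5   sun    -4    16              -64
6   sun   -13    31             -403
group by cond, sum of days_times_high:
cond
rain    515
sun     271
Name: days_times_high, dtype: int64
reset_index():
   cond  days_times_high
0  rain              515
1   sun              271
Finally, sum of column 'days_times_high' = 786.

786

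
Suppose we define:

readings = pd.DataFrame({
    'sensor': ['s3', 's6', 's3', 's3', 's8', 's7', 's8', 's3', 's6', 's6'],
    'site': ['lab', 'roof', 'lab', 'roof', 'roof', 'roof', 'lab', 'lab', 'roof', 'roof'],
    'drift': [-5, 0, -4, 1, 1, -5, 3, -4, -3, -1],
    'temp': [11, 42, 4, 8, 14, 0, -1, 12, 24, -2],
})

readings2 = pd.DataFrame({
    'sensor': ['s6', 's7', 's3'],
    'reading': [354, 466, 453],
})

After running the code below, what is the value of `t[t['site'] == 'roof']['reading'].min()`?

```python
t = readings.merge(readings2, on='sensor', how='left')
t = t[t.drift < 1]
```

354.0

merge on 'sensor' (how='left') → 10 rows:
  sensor  site  drift  temp  reading
0     s3   lab     -5    11    453.0
1     s6  roof      0    42    354.0
2     s3   lab     -4     4    453.0
3     s3  roof      1     8    453.0
4     s8  roof      1    14      NaN
5     s7  roof     -5     0    466.0
6     s8   lab      3    -1      NaN
7     s3   lab     -4    12    453.0
8     s6  roof     -3    24    354.0
9     s6  roof     -1    -2    354.0
filter rows where drift < 1:
  sensor  site  drift  temp  reading
0     s3   lab     -5    11    453.0
1     s6  roof      0    42    354.0
2     s3   lab     -4     4    453.0
5     s7  roof     -5     0    466.0
7     s3   lab     -4    12    453.0
8     s6  roof     -3    24    354.0
9     s6  roof     -1    -2    354.0
filter rows where site == 'roof':
  sensor  site  drift  temp  reading
1     s6  roof      0    42    354.0
5     s7  roof     -5     0    466.0
8     s6  roof     -3    24    354.0
9     s6  roof     -1    -2    354.0
So min() = 354.0.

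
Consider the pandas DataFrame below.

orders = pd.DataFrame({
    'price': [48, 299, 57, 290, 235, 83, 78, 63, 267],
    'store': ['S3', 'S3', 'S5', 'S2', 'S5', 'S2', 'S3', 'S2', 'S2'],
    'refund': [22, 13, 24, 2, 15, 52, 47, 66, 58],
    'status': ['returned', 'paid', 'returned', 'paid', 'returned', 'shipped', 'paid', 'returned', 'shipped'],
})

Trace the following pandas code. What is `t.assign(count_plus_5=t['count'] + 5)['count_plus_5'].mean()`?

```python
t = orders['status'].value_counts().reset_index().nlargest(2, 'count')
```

value_counts of status:
status
returned    4
paid        3
shipped     2
Name: count, dtype: int64
reset_index():
     status  count
0  returned      4
1      paid      3
2   shipped      2
take 2 rows with largest count:
     status  count
0  returned      4
1      paid      3
add column count_plus_5 = t['count'] + 5:
     status  count  count_plus_5
0  returned      4             9
1      paid      3             8
mean of column 'count_plus_5' → 8.5

8.5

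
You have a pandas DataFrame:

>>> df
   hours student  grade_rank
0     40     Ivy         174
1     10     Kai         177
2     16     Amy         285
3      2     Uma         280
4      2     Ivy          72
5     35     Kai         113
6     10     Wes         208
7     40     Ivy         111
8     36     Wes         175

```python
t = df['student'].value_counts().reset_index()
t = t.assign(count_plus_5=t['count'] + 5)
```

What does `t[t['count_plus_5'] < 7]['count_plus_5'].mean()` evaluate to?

value_counts of student:
student
Ivy    3
Kai    2
Wes    2
Amy    1
Uma    1
Name: count, dtype: int64
reset_index():
  student  count
0     Ivy      3
1     Kai      2
2     Wes      2
3     Amy      1
4     Uma      1
add column count_plus_5 = t['count'] + 5:
  student  count  count_plus_5
0     Ivy      3             8
1     Kai      2             7
2     Wes      2             7
3     Amy      1             6
4     Uma      1             6
filter rows where count_plus_5 < 7:
  student  count  count_plus_5
3     Amy      1             6
4     Uma      1             6
Then the mean of column 'count_plus_5': 6.0

6.0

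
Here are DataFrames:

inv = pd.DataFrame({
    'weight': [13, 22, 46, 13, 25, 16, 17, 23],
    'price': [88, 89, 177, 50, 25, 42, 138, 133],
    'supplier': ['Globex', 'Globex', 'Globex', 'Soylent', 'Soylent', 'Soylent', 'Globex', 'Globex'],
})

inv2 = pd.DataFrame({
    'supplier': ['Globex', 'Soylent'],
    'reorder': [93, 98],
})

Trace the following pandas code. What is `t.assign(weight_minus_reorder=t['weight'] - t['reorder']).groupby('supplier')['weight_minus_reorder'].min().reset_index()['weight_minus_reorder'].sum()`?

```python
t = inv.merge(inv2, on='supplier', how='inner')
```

-165

merge on 'supplier' (how='inner') → 8 rows:
   weight  price supplier  reorder
0      13     88   Globex       93
1      22     89   Globex       93
2      46    177   Globex       93
3      13     50  Soylent       98
4      25     25  Soylent       98
5      16     42  Soylent       98
6      17    138   Globex       93
7      23    133   Globex       93
add column weight_minus_reorder = t['weight'] - t['reorder']:
   weight  price supplier  reorder  weight_minus_reorder
0      13     88   Globex       93                   -80
1      22     89   Globex       93                   -71
2      46    177   Globex       93                   -47
3      13     50  Soylent       98                   -85
4      25     25  Soylent       98                   -73
5      16     42  Soylent       98                   -82
6      17    138   Globex       93                   -76
7      23    133   Globex       93                   -70
group by supplier, min of weight_minus_reorder:
supplier
Globex    -80
Soylent   -85
Name: weight_minus_reorder, dtype: int64
reset_index():
  supplier  weight_minus_reorder
0   Globex                   -80
1  Soylent                   -85
Finally, sum of column 'weight_minus_reorder' = -165.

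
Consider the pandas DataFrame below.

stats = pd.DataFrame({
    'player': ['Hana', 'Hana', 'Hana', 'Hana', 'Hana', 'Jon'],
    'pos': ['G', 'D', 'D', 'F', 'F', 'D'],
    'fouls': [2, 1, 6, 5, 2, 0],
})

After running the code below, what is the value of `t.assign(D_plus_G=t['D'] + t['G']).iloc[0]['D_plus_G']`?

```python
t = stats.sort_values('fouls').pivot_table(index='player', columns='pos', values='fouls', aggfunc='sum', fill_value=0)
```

sort by fouls:
  player pos  fouls
5    Jon   D      0
1   Hana   D      1
0   Hana   G      2
4   Hana   F      2
3   Hana   F      5
2   Hana   D      6
pivot: rows=player, cols=pos, sum(fouls):
pos     D  F  G
player         
Hana    7  7  2
Jon     0  0  0
add column D_plus_G = t['D'] + t['G']:
pos     D  F  G  D_plus_G
player                   
Hana    7  7  2         9
Jon     0  0  0         0
Reading off the value at position 0, column 'D_plus_G', we get 9.

9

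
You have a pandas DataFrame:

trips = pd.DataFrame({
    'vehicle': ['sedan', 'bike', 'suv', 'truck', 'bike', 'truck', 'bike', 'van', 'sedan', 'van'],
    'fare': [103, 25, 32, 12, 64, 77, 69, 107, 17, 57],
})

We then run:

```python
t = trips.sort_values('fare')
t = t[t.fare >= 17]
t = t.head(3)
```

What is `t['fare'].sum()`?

sort by fare:
  vehicle  fare
3   truck    12
8   sedan    17
1    bike    25
2     suv    32
9     van    57
4    bike    64
6    bike    69
5   truck    77
0   sedan   103
7     van   107
filter rows where fare >= 17:
  vehicle  fare
8   sedan    17
1    bike    25
2     suv    32
9     van    57
4    bike    64
6    bike    69
5   truck    77
0   sedan   103
7     van   107
take first 3 rows:
  vehicle  fare
8   sedan    17
1    bike    25
2     suv    32

74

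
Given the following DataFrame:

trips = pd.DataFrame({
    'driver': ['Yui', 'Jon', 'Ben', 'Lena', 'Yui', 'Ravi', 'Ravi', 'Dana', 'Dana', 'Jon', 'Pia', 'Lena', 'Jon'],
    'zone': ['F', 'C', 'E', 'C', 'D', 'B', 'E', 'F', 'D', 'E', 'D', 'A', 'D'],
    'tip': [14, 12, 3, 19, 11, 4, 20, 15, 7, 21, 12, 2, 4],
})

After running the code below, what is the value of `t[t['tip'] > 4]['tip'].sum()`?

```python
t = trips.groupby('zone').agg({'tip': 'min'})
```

group by zone, min of tip:
      tip
zone     
A       2
B       4
C      12
D       4
E       3
F      14
filter rows where tip > 4:
      tip
zone     
C      12
F      14
Hence 26.

26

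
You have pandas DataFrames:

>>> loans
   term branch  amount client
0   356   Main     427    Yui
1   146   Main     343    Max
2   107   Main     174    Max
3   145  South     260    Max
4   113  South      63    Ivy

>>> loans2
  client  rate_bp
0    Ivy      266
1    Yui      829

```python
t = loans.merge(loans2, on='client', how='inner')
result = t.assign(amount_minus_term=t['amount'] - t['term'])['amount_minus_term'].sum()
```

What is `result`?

21

merge on 'client' (how='inner') → 2 rows:
   term branch  amount client  rate_bp
0   356   Main     427    Yui      829
1   113  South      63    Ivy      266
add column amount_minus_term = t['amount'] - t['term']:
   term branch  amount client  rate_bp  amount_minus_term
0   356   Main     427    Yui      829                 71
1   113  South      63    Ivy      266                -50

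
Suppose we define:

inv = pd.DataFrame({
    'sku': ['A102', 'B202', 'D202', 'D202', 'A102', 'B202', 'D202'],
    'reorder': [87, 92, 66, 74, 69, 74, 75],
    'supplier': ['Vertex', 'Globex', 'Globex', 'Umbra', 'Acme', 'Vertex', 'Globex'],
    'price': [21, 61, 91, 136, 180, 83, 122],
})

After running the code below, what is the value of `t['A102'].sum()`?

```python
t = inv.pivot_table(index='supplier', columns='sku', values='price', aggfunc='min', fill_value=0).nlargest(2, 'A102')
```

201

pivot: rows=supplier, cols=sku, min(price):
sku       A102  B202  D202
supplier                  
Acme       180     0     0
Globex       0    61    91
Umbra        0     0   136
Vertex      21    83     0
take 2 rows with largest A102:
sku       A102  B202  D202
supplier                  
Acme       180     0     0
Vertex      21    83     0
sum of column 'A102' → 201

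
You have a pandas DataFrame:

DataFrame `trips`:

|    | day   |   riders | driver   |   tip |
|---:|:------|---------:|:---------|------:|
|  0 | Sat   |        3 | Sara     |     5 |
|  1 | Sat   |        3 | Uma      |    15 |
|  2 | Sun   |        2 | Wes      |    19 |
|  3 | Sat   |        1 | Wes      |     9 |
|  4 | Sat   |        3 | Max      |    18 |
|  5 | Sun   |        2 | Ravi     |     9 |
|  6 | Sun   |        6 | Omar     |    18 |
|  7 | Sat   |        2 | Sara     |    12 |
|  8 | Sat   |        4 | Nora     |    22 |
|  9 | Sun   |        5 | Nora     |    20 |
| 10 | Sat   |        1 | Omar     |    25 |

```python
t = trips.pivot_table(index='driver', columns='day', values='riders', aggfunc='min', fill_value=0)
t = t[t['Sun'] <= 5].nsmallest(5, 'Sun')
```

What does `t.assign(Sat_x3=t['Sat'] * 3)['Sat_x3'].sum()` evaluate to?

pivot: rows=driver, cols=day, min(riders):
day     Sat  Sun
driver          
Max       3    0
Nora      4    5
Omar      1    6
Ravi      0    2
Sara      2    0
Uma       3    0
Wes       1    2
filter rows where Sun <= 5:
day     Sat  Sun
driver          
Max       3    0
Nora      4    5
Ravi      0    2
Sara      2    0
Uma       3    0
Wes       1    2
take 5 rows with smallest Sun:
day     Sat  Sun
driver          
Max       3    0
Sara      2    0
Uma       3    0
Ravi      0    2
Wes       1    2
add column Sat_x3 = t['Sat'] * 3:
day     Sat  Sun  Sat_x3
driver                  
Max       3    0       9
Sara      2    0       6
Uma       3    0       9
Ravi      0    2       0
Wes       1    2       3
The sum of column 'Sat_x3' is 27.

27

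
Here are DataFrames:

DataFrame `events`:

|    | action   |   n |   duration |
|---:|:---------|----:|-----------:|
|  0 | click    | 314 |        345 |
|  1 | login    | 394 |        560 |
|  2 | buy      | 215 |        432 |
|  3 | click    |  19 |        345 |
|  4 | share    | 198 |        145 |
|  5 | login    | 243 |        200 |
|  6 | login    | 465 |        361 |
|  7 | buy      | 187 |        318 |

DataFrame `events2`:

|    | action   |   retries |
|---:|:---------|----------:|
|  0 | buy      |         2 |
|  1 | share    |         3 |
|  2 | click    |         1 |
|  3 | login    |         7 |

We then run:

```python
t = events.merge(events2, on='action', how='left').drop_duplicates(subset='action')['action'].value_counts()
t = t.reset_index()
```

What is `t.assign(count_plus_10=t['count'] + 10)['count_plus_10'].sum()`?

merge on 'action' (how='left') → 8 rows:
  action    n  duration  retries
0  click  314       345        1
1  login  394       560        7
2    buy  215       432        2
3  click   19       345        1
4  share  198       145        3
5  login  243       200        7
6  login  465       361        7
7    buy  187       318        2
drop duplicate action (keep=first):
  action    n  duration  retries
0  click  314       345        1
1  login  394       560        7
2    buy  215       432        2
4  share  198       145        3
value_counts of action:
action
click    1
login    1
buy      1
share    1
Name: count, dtype: int64
reset_index():
  action  count
0  click      1
1  login      1
2    buy      1
3  share      1
add column count_plus_10 = t['count'] + 10:
  action  count  count_plus_10
0  click      1             11
1  login      1             11
2    buy      1             11
3  share      1             11
So sum() = 44.

44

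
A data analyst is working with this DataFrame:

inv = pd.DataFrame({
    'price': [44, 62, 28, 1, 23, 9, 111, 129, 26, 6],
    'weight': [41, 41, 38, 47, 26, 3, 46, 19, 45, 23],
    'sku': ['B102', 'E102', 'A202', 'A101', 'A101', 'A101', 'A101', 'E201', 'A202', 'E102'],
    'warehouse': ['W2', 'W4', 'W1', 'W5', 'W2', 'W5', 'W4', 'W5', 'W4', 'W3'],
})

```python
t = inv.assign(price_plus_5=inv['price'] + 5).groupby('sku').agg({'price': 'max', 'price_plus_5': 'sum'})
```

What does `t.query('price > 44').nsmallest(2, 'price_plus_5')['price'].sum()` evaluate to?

191

add column price_plus_5 = inv['price'] + 5:
   price  weight   sku warehouse  price_plus_5
0     44      41  B102        W2            49
1     62      41  E102        W4            67
2     28      38  A202        W1            33
3      1      47  A101        W5             6
4     23      26  A101        W2            28
5      9       3  A101        W5            14
6    111      46  A101        W4           116
7    129      19  E201        W5           134
8     26      45  A202        W4            31
9      6      23  E102        W3            11
group by sku: max(price), sum(price_plus_5):
      price  price_plus_5
sku                      
A101    111           164
A202     28            64
B102     44            49
E102     62            78
E201    129           134
filter rows where price > 44:
      price  price_plus_5
sku                      
A101    111           164
E102     62            78
E201    129           134
take 2 rows with smallest price_plus_5:
      price  price_plus_5
sku                      
E102     62            78
E201    129           134
Taking the sum of column 'price' gives 191.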